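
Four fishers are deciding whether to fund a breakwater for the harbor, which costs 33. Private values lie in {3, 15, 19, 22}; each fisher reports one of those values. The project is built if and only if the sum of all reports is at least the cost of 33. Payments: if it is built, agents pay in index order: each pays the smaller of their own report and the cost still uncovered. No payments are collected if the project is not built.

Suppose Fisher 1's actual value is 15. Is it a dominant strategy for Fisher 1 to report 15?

Consider the case where Fisher 2 reports 3, Fisher 3 reports 15 and Fisher 4 reports 15.
Truthful report 15: project built, pays 15, utility 15 - 15 = 0.
Report 3 instead: project built, pays 3, utility 15 - 3 = 12.
Since 12 > 0, reporting 3 is strictly better here, so truthful reporting is not dominant.

No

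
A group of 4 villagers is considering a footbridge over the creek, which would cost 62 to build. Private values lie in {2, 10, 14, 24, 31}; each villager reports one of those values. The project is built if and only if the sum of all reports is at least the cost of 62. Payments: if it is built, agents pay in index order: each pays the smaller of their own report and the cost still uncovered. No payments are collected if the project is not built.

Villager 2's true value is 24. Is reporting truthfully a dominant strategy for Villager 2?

No

Consider the case where Villager 1 reports 2, Villager 3 reports 24 and Villager 4 reports 24.
Truthful report 24: project built, pays 24, utility 24 - 24 = 0.
Report 14 instead: project built, pays 14, utility 24 - 14 = 10.
Since 10 > 0, reporting 14 is strictly better here, so truthful reporting is not dominant.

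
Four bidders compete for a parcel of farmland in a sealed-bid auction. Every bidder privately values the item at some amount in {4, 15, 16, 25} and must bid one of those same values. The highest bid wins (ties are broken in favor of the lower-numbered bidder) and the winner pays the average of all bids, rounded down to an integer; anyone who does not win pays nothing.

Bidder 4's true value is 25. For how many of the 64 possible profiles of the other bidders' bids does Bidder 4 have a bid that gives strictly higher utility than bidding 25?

Others bid (4, 4, 4): truth gives 16; bid 15 gives 19 > 16. Violating.
Others bid (4, 4, 15): truth gives 13; bid 16 gives 16 > 13. Violating.
Others bid (4, 15, 4): truth gives 13; bid 16 gives 16 > 13. Violating.
Others bid (4, 15, 15): truth gives 11; bid 16 gives 13 > 11. Violating.
Others bid (4, 4, 16): truth gives 13; no alternative beats it.
Others bid (4, 4, 25): truth gives 0; no alternative beats it.
(Checking all 64 profiles: 8 have a profitable deviation, 56 do not.)

8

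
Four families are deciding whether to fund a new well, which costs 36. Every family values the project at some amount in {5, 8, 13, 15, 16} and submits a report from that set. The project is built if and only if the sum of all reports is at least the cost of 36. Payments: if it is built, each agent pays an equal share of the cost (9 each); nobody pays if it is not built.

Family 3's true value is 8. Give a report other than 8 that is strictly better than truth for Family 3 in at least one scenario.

Suppose Family 1 reports 5, Family 2 reports 8 and Family 4 reports 15.
Report 8: project built, pays 9, utility 8 - 9 = -1.
Report 5: project not built, utility 0.
So reporting 5 beats truth here (0 > -1).

5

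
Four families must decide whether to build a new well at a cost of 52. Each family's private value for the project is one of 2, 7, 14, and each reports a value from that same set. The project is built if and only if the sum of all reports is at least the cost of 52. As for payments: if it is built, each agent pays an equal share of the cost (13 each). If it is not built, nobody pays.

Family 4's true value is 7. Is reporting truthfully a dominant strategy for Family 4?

Yes

Check each profile of the others' reports and compare truth against every alternative report.
Others report (2, 2, 2): truth gives 0, best alternative gives 0.
Others report (2, 2, 7): truth gives 0, best alternative gives 0.
Others report (2, 2, 14): truth gives 0, best alternative gives 0.
Others report (2, 7, 2): truth gives 0, best alternative gives 0.
Others report (2, 7, 7): truth gives 0, best alternative gives 0.
Others report (2, 7, 14): truth gives 0, best alternative gives 0.
(Remaining 21 profiles checked similarly; truth is weakly best in each.)
In every case the truthful report is at least as good as any alternative, so it is a dominant strategy.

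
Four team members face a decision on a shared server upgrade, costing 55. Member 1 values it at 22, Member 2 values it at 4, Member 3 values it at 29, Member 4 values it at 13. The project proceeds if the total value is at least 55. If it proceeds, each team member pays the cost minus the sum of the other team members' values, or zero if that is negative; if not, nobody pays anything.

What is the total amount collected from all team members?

Total value 68 ≥ cost 55, so it is built.
Member 1: others sum to 46; max(0, 55 - 46) = 9.
Member 2: others sum to 64; max(0, 55 - 64) = 0.
Member 3: others sum to 39; max(0, 55 - 39) = 16.
Member 4: others sum to 55; max(0, 55 - 55) = 0.
Total collected = 9 + 0 + 16 + 0 = 25.

25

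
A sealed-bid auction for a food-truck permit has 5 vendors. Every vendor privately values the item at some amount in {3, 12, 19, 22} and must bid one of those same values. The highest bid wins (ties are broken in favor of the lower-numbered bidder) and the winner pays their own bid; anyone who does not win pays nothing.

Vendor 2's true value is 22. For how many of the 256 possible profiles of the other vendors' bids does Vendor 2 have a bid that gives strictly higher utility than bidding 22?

54

Others bid (3, 3, 3, 3): truth gives 0; bid 12 gives 10 > 0. Violating.
Others bid (3, 3, 3, 12): truth gives 0; bid 12 gives 10 > 0. Violating.
Others bid (3, 3, 3, 19): truth gives 0; bid 19 gives 3 > 0. Violating.
Others bid (3, 3, 12, 3): truth gives 0; bid 12 gives 10 > 0. Violating.
Others bid (3, 3, 3, 22): truth gives 0; no alternative beats it.
Others bid (3, 3, 12, 22): truth gives 0; no alternative beats it.
(Checking all 256 profiles: 54 have a profitable deviation, 202 do not.)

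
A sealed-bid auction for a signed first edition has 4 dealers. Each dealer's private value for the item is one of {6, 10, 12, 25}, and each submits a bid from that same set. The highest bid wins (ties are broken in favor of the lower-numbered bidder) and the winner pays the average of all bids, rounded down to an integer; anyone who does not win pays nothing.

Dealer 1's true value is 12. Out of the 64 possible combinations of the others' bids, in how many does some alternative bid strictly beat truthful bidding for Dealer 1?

1

Others bid (6, 6, 6): truth gives 5; bid 6 gives 6 > 5. Violating.
Others bid (6, 6, 10): truth gives 4; no alternative beats it.
Others bid (6, 6, 12): truth gives 3; no alternative beats it.
(Checking all 64 profiles: 1 has a profitable deviation, 63 do not.)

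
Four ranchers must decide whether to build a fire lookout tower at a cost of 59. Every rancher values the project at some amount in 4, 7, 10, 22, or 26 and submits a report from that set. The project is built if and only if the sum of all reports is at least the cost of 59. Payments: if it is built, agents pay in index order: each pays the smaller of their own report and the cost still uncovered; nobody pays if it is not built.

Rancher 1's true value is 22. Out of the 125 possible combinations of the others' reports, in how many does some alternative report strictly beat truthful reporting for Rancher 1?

Others report (4, 22, 26): truth gives 0; report 7 gives 15 > 0. Violating.
Others report (4, 26, 22): truth gives 0; report 7 gives 15 > 0. Violating.
Others report (4, 26, 26): truth gives 0; report 4 gives 18 > 0. Violating.
Others report (7, 22, 22): truth gives 0; report 10 gives 12 > 0. Violating.
Others report (4, 4, 4): truth gives 0; no alternative beats it.
Others report (4, 4, 7): truth gives 0; no alternative beats it.
(Checking all 125 profiles: 41 have a profitable deviation, 84 do not.)

41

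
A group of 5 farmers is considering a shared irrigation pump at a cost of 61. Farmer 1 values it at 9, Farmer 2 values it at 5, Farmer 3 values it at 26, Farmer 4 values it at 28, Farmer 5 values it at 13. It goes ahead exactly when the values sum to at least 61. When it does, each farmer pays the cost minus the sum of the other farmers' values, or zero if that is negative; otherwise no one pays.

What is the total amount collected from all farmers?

Total value 81 ≥ cost 61, so it is built.
Farmer 1: others sum to 72; max(0, 61 - 72) = 0.
Farmer 2: others sum to 76; max(0, 61 - 76) = 0.
Farmer 3: others sum to 55; max(0, 61 - 55) = 6.
Farmer 4: others sum to 53; max(0, 61 - 53) = 8.
Farmer 5: others sum to 68; max(0, 61 - 68) = 0.
Total collected = 0 + 0 + 6 + 8 + 0 = 14.

14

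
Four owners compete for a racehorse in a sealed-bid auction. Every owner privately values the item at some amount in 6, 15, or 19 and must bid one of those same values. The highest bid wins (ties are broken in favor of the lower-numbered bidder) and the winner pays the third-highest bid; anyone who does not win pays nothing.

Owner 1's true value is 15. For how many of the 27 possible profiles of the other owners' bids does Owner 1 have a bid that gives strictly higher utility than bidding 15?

Others bid (6, 6, 19): truth gives 0; bid 19 gives 9 > 0. Violating.
Others bid (6, 19, 6): truth gives 0; bid 19 gives 9 > 0. Violating.
Others bid (19, 6, 6): truth gives 0; bid 19 gives 9 > 0. Violating.
Others bid (6, 6, 6): truth gives 9; no alternative beats it.
Others bid (6, 6, 15): truth gives 9; no alternative beats it.
(Checking all 27 profiles: 3 have a profitable deviation, 24 do not.)

3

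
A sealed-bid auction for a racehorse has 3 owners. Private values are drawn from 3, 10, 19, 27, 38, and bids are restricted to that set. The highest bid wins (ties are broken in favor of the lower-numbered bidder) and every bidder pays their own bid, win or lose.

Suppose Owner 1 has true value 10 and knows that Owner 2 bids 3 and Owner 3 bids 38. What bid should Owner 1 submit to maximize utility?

Bid 3: loses but pays 3, utility -3.
Bid 10: loses but pays 10, utility -10.
Bid 19: loses but pays 19, utility -19.
Bid 27: loses but pays 27, utility -27.
Bid 38: wins, pays 38, utility 10 - 38 = -28.
The best choice is 3 with utility -3.

3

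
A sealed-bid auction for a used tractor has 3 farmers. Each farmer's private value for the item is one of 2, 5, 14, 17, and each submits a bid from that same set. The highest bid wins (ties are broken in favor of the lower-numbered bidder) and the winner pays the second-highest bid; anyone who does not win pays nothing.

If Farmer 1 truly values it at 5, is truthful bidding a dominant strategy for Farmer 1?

Check each profile of the others' bids and compare truth against every alternative bid.
Others bid (2, 2): truth gives 3, best alternative gives 3.
Others bid (2, 5): truth gives 0, best alternative gives 0.
Others bid (2, 14): truth gives 0, best alternative gives 0.
Others bid (2, 17): truth gives 0, best alternative gives 0.
Others bid (5, 2): truth gives 0, best alternative gives 0.
Others bid (5, 5): truth gives 0, best alternative gives 0.
(Remaining 10 profiles checked similarly; truth is weakly best in each.)
In every case the truthful bid is at least as good as any alternative, so it is a dominant strategy.

Yes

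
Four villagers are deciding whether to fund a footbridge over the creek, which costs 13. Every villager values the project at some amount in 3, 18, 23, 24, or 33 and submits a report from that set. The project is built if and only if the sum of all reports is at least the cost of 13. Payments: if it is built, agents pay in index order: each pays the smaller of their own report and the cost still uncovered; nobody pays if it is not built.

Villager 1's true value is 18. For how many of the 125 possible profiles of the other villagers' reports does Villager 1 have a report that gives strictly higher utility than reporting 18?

124

Others report (3, 3, 18): truth gives 5; report 3 gives 15 > 5. Violating.
Others report (3, 3, 23): truth gives 5; report 3 gives 15 > 5. Violating.
Others report (3, 3, 24): truth gives 5; report 3 gives 15 > 5. Violating.
Others report (3, 3, 33): truth gives 5; report 3 gives 15 > 5. Violating.
Others report (3, 3, 3): truth gives 5; no alternative beats it.
(Checking all 125 profiles: 124 have a profitable deviation, 1 does not.)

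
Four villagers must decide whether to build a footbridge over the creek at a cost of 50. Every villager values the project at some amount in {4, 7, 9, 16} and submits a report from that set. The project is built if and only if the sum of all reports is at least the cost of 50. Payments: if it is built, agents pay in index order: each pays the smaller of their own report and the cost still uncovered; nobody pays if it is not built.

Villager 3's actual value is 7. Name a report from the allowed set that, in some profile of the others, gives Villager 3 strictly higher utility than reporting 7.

Suppose Villager 1 reports 16, Villager 2 reports 16 and Villager 4 reports 16.
Report 7: project built, pays 7, utility 7 - 7 = 0.
Report 4: project built, pays 4, utility 7 - 4 = 3.
So reporting 4 beats truth here (3 > 0).

4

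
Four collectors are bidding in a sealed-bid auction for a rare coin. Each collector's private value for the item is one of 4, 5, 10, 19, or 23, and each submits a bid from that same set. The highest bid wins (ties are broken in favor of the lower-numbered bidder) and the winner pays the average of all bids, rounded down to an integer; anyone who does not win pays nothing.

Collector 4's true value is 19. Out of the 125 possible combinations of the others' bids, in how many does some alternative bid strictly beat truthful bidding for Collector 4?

Others bid (4, 4, 4): truth gives 12; bid 5 gives 15 > 12. Violating.
Others bid (4, 4, 5): truth gives 11; bid 10 gives 14 > 11. Violating.
Others bid (4, 4, 19): truth gives 0; bid 23 gives 7 > 0. Violating.
Others bid (4, 5, 4): truth gives 11; bid 10 gives 14 > 11. Violating.
Others bid (4, 4, 10): truth gives 10; no alternative beats it.
Others bid (4, 4, 23): truth gives 0; no alternative beats it.
(Checking all 125 profiles: 44 have a profitable deviation, 81 do not.)

44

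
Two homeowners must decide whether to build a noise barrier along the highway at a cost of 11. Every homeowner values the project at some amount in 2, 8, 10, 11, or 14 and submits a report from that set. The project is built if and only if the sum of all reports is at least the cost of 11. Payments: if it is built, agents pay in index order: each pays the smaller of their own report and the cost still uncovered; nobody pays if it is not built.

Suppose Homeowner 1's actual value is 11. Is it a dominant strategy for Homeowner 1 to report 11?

Consider the case where Homeowner 2 reports 2.
Truthful report 11: project built, pays 11, utility 11 - 11 = 0.
Report 10 instead: project built, pays 10, utility 11 - 10 = 1.
Since 1 > 0, reporting 10 is strictly better here, so truthful reporting is not dominant.

No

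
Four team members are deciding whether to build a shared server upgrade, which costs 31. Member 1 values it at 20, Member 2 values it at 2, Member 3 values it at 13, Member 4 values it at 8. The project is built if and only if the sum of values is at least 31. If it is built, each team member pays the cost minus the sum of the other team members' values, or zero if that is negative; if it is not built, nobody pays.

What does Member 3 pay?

Total value 43 ≥ cost 31, so the project is built.
The other team members' values sum to 30.
Cost minus that sum is 31 - 30 = 1.

1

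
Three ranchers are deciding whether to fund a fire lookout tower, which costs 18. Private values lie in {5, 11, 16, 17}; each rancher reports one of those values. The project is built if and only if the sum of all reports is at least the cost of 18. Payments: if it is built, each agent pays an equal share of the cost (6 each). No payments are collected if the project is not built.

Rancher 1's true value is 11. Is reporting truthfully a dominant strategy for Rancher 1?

Check each profile of the others' reports and compare truth against every alternative report.
Others report (5, 5): truth gives 5, best alternative gives 5.
Others report (5, 11): truth gives 5, best alternative gives 5.
Others report (5, 16): truth gives 5, best alternative gives 5.
Others report (5, 17): truth gives 5, best alternative gives 5.
Others report (11, 5): truth gives 5, best alternative gives 5.
Others report (11, 11): truth gives 5, best alternative gives 5.
(Remaining 10 profiles checked similarly; truth is weakly best in each.)
In every case the truthful report is at least as good as any alternative, so it is a dominant strategy.

Yes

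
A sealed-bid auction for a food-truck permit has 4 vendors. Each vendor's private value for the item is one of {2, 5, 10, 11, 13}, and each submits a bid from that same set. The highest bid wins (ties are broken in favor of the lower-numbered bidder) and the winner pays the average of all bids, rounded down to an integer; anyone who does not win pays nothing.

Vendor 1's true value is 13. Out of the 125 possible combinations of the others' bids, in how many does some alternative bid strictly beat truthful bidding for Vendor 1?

41

Others bid (2, 2, 2): truth gives 9; bid 2 gives 11 > 9. Violating.
Others bid (2, 2, 5): truth gives 8; bid 5 gives 10 > 8. Violating.
Others bid (2, 2, 11): truth gives 6; bid 11 gives 7 > 6. Violating.
Others bid (2, 5, 2): truth gives 8; bid 5 gives 10 > 8. Violating.
Others bid (2, 2, 10): truth gives 7; no alternative beats it.
Others bid (2, 2, 13): truth gives 6; no alternative beats it.
(Checking all 125 profiles: 41 have a profitable deviation, 84 do not.)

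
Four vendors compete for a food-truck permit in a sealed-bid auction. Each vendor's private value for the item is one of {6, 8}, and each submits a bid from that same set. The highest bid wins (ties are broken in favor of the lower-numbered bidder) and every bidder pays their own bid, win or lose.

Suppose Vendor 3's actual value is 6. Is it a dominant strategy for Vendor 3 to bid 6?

No

Consider the case where Vendor 1 bids 6, Vendor 2 bids 6 and Vendor 4 bids 6.
Truthful bid 6: loses but pays 6, utility -6.
Bid 8 instead: wins, pays 8, utility 6 - 8 = -2.
Since -2 > -6, bidding 8 is strictly better here, so truthful bidding is not dominant.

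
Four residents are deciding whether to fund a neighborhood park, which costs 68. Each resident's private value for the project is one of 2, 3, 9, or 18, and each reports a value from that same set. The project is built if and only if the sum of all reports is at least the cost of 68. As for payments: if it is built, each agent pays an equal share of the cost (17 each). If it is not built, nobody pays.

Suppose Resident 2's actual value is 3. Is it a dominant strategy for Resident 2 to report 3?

Check each profile of the others' reports and compare truth against every alternative report.
Others report (2, 2, 2): truth gives 0, best alternative gives 0.
Others report (2, 2, 3): truth gives 0, best alternative gives 0.
Others report (2, 2, 9): truth gives 0, best alternative gives 0.
Others report (2, 2, 18): truth gives 0, best alternative gives 0.
Others report (2, 3, 2): truth gives 0, best alternative gives 0.
Others report (2, 3, 3): truth gives 0, best alternative gives 0.
(Remaining 58 profiles checked similarly; truth is weakly best in each.)
In every case the truthful report is at least as good as any alternative, so it is a dominant strategy.

Yes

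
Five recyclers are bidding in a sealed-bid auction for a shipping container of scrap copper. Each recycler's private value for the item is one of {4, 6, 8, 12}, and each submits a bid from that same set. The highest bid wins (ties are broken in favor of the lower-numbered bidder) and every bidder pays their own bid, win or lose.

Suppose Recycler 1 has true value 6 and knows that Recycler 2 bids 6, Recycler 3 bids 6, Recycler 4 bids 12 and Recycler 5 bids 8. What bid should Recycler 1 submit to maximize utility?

4

Bid 4: loses but pays 4, utility -4.
Bid 6: loses but pays 6, utility -6.
Bid 8: loses but pays 8, utility -8.
Bid 12: wins, pays 12, utility 6 - 12 = -6.
The best choice is 4 with utility -4.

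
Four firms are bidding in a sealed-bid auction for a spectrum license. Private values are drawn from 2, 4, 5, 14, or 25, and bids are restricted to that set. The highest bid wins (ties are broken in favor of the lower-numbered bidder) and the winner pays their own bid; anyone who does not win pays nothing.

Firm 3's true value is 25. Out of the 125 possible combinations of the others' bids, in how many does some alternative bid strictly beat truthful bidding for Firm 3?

36

Others bid (2, 2, 2): truth gives 0; bid 4 gives 21 > 0. Violating.
Others bid (2, 2, 4): truth gives 0; bid 4 gives 21 > 0. Violating.
Others bid (2, 2, 5): truth gives 0; bid 5 gives 20 > 0. Violating.
Others bid (2, 2, 14): truth gives 0; bid 14 gives 11 > 0. Violating.
Others bid (2, 2, 25): truth gives 0; no alternative beats it.
Others bid (2, 4, 25): truth gives 0; no alternative beats it.
(Checking all 125 profiles: 36 have a profitable deviation, 89 do not.)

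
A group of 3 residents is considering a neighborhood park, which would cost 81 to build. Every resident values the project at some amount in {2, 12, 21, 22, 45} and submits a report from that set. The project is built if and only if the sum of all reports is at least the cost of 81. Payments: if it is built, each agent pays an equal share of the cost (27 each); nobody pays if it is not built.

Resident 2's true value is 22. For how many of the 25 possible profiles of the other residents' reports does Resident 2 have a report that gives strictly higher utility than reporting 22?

4

Others report (21, 45): truth gives -5; report 2 gives 0 > -5. Violating.
Others report (22, 45): truth gives -5; report 2 gives 0 > -5. Violating.
Others report (45, 21): truth gives -5; report 2 gives 0 > -5. Violating.
Others report (45, 22): truth gives -5; report 2 gives 0 > -5. Violating.
Others report (2, 2): truth gives 0; no alternative beats it.
Others report (2, 12): truth gives 0; no alternative beats it.
(Checking all 25 profiles: 4 have a profitable deviation, 21 do not.)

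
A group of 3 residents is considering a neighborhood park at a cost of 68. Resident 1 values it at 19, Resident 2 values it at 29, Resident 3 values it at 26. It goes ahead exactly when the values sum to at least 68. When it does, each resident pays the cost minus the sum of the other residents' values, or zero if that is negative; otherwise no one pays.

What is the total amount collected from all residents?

Total value 74 ≥ cost 68, so it is built.
Resident 1: others sum to 55; max(0, 68 - 55) = 13.
Resident 2: others sum to 45; max(0, 68 - 45) = 23.
Resident 3: others sum to 48; max(0, 68 - 48) = 20.
Total collected = 13 + 23 + 20 = 56.

56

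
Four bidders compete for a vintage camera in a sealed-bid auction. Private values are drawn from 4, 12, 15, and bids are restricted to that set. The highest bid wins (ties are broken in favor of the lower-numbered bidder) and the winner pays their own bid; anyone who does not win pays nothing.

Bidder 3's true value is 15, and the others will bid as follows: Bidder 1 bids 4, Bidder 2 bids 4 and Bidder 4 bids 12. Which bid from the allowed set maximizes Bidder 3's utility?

12

Bid 4: loses, pays 0, utility 0.
Bid 12: wins, pays 12, utility 15 - 12 = 3.
Bid 15: wins, pays 15, utility 15 - 15 = 0.
The best choice is 12 with utility 3.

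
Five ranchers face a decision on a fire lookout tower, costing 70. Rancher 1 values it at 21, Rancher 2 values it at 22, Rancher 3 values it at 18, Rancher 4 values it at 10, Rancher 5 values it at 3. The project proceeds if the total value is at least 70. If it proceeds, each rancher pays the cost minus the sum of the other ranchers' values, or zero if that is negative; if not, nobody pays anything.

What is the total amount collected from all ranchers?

Total value 74 ≥ cost 70, so it is built.
Rancher 1: others sum to 53; max(0, 70 - 53) = 17.
Rancher 2: others sum to 52; max(0, 70 - 52) = 18.
Rancher 3: others sum to 56; max(0, 70 - 56) = 14.
Rancher 4: others sum to 64; max(0, 70 - 64) = 6.
Rancher 5: others sum to 71; max(0, 70 - 71) = 0.
Total collected = 17 + 18 + 14 + 6 + 0 = 55.

55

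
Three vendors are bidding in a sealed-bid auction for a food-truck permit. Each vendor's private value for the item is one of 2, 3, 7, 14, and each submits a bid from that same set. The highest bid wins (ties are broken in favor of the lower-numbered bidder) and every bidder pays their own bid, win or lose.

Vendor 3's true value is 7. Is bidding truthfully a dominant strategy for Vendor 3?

No

Consider the case where Vendor 1 bids 2 and Vendor 2 bids 2.
Truthful bid 7: wins, pays 7, utility 7 - 7 = 0.
Bid 3 instead: wins, pays 3, utility 7 - 3 = 4.
Since 4 > 0, bidding 3 is strictly better here, so truthful bidding is not dominant.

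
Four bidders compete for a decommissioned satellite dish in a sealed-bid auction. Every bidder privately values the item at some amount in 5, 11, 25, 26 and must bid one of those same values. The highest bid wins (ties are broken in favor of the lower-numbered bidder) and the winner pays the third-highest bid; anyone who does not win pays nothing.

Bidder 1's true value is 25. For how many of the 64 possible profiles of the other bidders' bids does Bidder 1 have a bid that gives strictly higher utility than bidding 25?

Others bid (5, 5, 26): truth gives 0; bid 26 gives 20 > 0. Violating.
Others bid (5, 11, 26): truth gives 0; bid 26 gives 14 > 0. Violating.
Others bid (5, 26, 5): truth gives 0; bid 26 gives 20 > 0. Violating.
Others bid (5, 26, 11): truth gives 0; bid 26 gives 14 > 0. Violating.
Others bid (5, 5, 5): truth gives 20; no alternative beats it.
Others bid (5, 5, 11): truth gives 20; no alternative beats it.
(Checking all 64 profiles: 12 have a profitable deviation, 52 do not.)

12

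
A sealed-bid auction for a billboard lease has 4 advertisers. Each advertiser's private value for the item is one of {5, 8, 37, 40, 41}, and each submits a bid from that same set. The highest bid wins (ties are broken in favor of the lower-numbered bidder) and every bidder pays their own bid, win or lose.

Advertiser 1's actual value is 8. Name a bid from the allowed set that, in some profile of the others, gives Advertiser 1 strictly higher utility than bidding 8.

Suppose Advertiser 2 bids 5, Advertiser 3 bids 5 and Advertiser 4 bids 5.
Bid 8: wins, pays 8, utility 8 - 8 = 0.
Bid 5: wins, pays 5, utility 8 - 5 = 3.
So bidding 5 beats truth here (3 > 0).

5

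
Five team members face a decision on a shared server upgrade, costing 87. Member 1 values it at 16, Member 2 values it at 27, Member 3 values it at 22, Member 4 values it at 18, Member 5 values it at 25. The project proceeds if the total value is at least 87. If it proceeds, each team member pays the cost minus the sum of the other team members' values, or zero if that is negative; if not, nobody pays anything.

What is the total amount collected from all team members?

Total value 108 ≥ cost 87, so it is built.
Member 1: others sum to 92; max(0, 87 - 92) = 0.
Member 2: others sum to 81; max(0, 87 - 81) = 6.
Member 3: others sum to 86; max(0, 87 - 86) = 1.
Member 4: others sum to 90; max(0, 87 - 90) = 0.
Member 5: others sum to 83; max(0, 87 - 83) = 4.
Total collected = 0 + 6 + 1 + 0 + 4 = 11.

11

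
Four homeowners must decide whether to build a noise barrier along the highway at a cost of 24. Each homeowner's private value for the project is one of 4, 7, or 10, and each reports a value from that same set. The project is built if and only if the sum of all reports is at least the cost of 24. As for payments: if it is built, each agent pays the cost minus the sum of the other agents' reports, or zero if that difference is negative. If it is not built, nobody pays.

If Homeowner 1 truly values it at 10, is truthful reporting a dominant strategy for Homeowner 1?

Check each profile of the others' reports and compare truth against every alternative report.
Others report (4, 4, 7): truth gives 1, best alternative gives 0.
Others report (4, 7, 4): truth gives 1, best alternative gives 0.
Others report (7, 4, 4): truth gives 1, best alternative gives 0.
Others report (4, 10, 10): truth gives 10, best alternative gives 10.
Others report (7, 7, 10): truth gives 10, best alternative gives 10.
Others report (7, 10, 7): truth gives 10, best alternative gives 10.
(Remaining 21 profiles checked similarly; truth is weakly best in each.)
In every case the truthful report is at least as good as any alternative, so it is a dominant strategy.

Yes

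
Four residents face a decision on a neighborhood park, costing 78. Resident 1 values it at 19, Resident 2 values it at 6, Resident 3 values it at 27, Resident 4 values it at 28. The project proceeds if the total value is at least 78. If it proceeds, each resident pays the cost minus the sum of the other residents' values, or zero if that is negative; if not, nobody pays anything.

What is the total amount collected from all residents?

Total value 80 ≥ cost 78, so it is built.
Resident 1: others sum to 61; max(0, 78 - 61) = 17.
Resident 2: others sum to 74; max(0, 78 - 74) = 4.
Resident 3: others sum to 53; max(0, 78 - 53) = 25.
Resident 4: others sum to 52; max(0, 78 - 52) = 26.
Total collected = 17 + 4 + 25 + 26 = 72.

72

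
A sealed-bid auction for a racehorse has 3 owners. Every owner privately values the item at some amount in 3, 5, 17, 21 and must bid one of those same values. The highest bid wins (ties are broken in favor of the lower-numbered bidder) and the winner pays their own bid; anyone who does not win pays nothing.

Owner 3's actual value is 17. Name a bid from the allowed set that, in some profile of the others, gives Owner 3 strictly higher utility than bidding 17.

5

Suppose Owner 1 bids 3 and Owner 2 bids 3.
Bid 17: wins, pays 17, utility 17 - 17 = 0.
Bid 5: wins, pays 5, utility 17 - 5 = 12.
So bidding 5 beats truth here (12 > 0).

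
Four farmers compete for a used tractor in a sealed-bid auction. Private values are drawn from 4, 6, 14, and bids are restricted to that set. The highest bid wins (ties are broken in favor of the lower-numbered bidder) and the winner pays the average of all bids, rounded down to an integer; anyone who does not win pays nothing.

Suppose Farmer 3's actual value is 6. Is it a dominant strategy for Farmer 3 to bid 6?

Yes

Check each profile of the others' bids and compare truth against every alternative bid.
Others bid (4, 4, 4): truth gives 2, best alternative gives 0.
Others bid (4, 4, 6): truth gives 1, best alternative gives 0.
Others bid (4, 4, 14): truth gives 0, best alternative gives 0.
Others bid (4, 6, 4): truth gives 0, best alternative gives 0.
Others bid (4, 6, 6): truth gives 0, best alternative gives 0.
Others bid (4, 6, 14): truth gives 0, best alternative gives 0.
(Remaining 21 profiles checked similarly; truth is weakly best in each.)
In every case the truthful bid is at least as good as any alternative, so it is a dominant strategy.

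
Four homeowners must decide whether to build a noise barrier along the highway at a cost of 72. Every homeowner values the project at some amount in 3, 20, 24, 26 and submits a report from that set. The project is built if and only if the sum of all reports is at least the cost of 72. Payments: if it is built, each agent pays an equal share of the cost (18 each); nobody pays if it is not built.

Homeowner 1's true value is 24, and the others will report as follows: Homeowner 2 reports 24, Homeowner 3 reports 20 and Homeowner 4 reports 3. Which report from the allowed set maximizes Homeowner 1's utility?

Report 3: project not built, utility 0.
Report 20: project not built, utility 0.
Report 24: project not built, utility 0.
Report 26: project built, pays 18, utility 24 - 18 = 6.
The best choice is 26 with utility 6.

26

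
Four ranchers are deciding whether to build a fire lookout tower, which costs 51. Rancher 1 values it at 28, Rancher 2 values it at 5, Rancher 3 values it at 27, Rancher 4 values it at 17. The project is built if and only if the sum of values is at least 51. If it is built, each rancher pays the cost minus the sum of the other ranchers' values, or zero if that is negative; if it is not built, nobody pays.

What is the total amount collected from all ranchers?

Total value 77 ≥ cost 51, so it is built.
Rancher 1: others sum to 49; max(0, 51 - 49) = 2.
Rancher 2: others sum to 72; max(0, 51 - 72) = 0.
Rancher 3: others sum to 50; max(0, 51 - 50) = 1.
Rancher 4: others sum to 60; max(0, 51 - 60) = 0.
Total collected = 2 + 0 + 1 + 0 = 3.

3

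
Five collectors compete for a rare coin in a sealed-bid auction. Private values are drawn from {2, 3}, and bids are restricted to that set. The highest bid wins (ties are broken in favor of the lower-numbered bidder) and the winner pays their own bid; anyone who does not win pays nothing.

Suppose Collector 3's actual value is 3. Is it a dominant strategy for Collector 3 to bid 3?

Yes

Check each profile of the others' bids and compare truth against every alternative bid.
Others bid (2, 2, 2, 2): truth gives 0, best alternative gives 0.
Others bid (2, 2, 2, 3): truth gives 0, best alternative gives 0.
Others bid (2, 2, 3, 2): truth gives 0, best alternative gives 0.
Others bid (2, 2, 3, 3): truth gives 0, best alternative gives 0.
Others bid (2, 3, 2, 2): truth gives 0, best alternative gives 0.
Others bid (2, 3, 2, 3): truth gives 0, best alternative gives 0.
(Remaining 10 profiles checked similarly; truth is weakly best in each.)
In every case the truthful bid is at least as good as any alternative, so it is a dominant strategy.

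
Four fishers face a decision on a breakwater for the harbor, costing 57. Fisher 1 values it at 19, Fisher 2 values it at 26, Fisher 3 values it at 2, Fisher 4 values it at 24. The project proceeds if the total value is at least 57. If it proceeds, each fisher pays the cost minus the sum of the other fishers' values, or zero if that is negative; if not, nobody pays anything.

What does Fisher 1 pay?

Total value 71 ≥ cost 57, so the project is built.
The other fishers' values sum to 52.
Cost minus that sum is 57 - 52 = 5.

5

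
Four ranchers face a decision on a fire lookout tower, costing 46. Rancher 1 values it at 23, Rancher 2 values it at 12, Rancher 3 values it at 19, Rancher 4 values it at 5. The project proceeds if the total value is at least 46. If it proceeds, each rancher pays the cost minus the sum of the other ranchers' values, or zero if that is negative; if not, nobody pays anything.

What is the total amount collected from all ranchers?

16

Total value 59 ≥ cost 46, so it is built.
Rancher 1: others sum to 36; max(0, 46 - 36) = 10.
Rancher 2: others sum to 47; max(0, 46 - 47) = 0.
Rancher 3: others sum to 40; max(0, 46 - 40) = 6.
Rancher 4: others sum to 54; max(0, 46 - 54) = 0.
Total collected = 10 + 0 + 6 + 0 = 16.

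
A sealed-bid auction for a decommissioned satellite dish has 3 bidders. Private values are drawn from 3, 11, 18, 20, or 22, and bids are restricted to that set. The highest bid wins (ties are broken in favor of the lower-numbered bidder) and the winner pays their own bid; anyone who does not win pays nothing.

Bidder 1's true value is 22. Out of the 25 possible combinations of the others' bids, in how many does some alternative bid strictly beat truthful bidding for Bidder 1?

16

Others bid (3, 3): truth gives 0; bid 3 gives 19 > 0. Violating.
Others bid (3, 11): truth gives 0; bid 11 gives 11 > 0. Violating.
Others bid (3, 18): truth gives 0; bid 18 gives 4 > 0. Violating.
Others bid (3, 20): truth gives 0; bid 20 gives 2 > 0. Violating.
Others bid (3, 22): truth gives 0; no alternative beats it.
Others bid (11, 22): truth gives 0; no alternative beats it.
(Checking all 25 profiles: 16 have a profitable deviation, 9 do not.)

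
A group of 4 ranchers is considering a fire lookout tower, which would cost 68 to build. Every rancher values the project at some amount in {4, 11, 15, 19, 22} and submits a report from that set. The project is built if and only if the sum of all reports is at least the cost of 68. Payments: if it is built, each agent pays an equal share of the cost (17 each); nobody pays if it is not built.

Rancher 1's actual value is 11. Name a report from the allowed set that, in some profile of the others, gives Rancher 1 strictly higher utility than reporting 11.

Suppose Rancher 2 reports 15, Rancher 3 reports 22 and Rancher 4 reports 22.
Report 11: project built, pays 17, utility 11 - 17 = -6.
Report 4: project not built, utility 0.
So reporting 4 beats truth here (0 > -6).

4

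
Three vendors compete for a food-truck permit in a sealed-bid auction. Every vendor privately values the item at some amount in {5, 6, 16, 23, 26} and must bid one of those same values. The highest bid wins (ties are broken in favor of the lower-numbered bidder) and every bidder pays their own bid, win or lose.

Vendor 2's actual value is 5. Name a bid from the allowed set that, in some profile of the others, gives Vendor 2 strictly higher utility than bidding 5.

6

Suppose Vendor 1 bids 5 and Vendor 3 bids 5.
Bid 5: loses but pays 5, utility -5.
Bid 6: wins, pays 6, utility 5 - 6 = -1.
So bidding 6 beats truth here (-1 > -5).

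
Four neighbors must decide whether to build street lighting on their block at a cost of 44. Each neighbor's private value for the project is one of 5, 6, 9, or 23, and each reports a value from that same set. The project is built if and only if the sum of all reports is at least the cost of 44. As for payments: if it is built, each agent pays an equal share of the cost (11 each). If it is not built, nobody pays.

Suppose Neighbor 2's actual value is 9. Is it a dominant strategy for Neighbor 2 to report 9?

No

Consider the case where Neighbor 1 reports 5, Neighbor 3 reports 9 and Neighbor 4 reports 23.
Truthful report 9: project built, pays 11, utility 9 - 11 = -2.
Report 5 instead: project not built, utility 0.
Since 0 > -2, reporting 5 is strictly better here, so truthful reporting is not dominant.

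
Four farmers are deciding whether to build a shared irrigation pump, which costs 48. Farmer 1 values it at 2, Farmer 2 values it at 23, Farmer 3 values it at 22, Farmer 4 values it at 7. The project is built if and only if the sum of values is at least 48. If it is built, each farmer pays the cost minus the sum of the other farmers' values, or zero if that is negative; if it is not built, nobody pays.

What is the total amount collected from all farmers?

34

Total value 54 ≥ cost 48, so it is built.
Farmer 1: others sum to 52; max(0, 48 - 52) = 0.
Farmer 2: others sum to 31; max(0, 48 - 31) = 17.
Farmer 3: others sum to 32; max(0, 48 - 32) = 16.
Farmer 4: others sum to 47; max(0, 48 - 47) = 1.
Total collected = 0 + 17 + 16 + 1 = 34.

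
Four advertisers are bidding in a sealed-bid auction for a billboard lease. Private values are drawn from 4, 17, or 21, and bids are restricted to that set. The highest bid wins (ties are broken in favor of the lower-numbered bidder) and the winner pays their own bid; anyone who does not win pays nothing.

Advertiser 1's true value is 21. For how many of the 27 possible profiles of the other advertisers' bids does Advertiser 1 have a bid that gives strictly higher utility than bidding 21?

Others bid (4, 4, 4): truth gives 0; bid 4 gives 17 > 0. Violating.
Others bid (4, 4, 17): truth gives 0; bid 17 gives 4 > 0. Violating.
Others bid (4, 17, 4): truth gives 0; bid 17 gives 4 > 0. Violating.
Others bid (4, 17, 17): truth gives 0; bid 17 gives 4 > 0. Violating.
Others bid (4, 4, 21): truth gives 0; no alternative beats it.
Others bid (4, 17, 21): truth gives 0; no alternative beats it.
(Checking all 27 profiles: 8 have a profitable deviation, 19 do not.)

8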